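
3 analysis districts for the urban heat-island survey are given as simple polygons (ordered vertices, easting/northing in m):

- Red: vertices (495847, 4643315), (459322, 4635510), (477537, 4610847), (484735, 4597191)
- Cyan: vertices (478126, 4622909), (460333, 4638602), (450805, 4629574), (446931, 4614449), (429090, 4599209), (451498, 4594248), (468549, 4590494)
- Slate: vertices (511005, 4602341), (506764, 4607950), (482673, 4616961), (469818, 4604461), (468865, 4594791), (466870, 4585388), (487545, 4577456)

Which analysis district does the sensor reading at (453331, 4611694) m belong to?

Cyan

Cast a ray rightward from (453331, 4611694). For each polygon, the edges (by vertex number in listed order) whose endpoints lie on opposite sides of northing = 4611694, where each meets that height, and whether that is right or left of the point:
Red: 2–3 at easting≈476911.4 (right), 4–1 at easting≈488229.0 (right) → 2 crossings.
Cyan: 4–5 at easting≈443705.8 (left), 7–1 at easting≈474812.5 (right) → 1 crossing.
Slate: 2–3 at easting≈496754.4 (right), 3–4 at easting≈477256.4 (right) → 2 crossings.
Only Cyan has an odd count, so the point is inside Cyan.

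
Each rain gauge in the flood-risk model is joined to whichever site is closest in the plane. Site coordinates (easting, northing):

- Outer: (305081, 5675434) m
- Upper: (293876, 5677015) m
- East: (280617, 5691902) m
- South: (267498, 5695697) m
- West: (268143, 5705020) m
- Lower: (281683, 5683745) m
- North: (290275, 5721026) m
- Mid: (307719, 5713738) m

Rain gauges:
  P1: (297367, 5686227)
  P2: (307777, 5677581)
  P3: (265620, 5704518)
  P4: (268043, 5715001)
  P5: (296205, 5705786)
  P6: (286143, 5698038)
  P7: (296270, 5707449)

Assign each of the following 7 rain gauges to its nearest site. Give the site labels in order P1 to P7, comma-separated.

Upper, Outer, West, West, Mid, East, Mid

P1 → Upper (d²=97048025.00)
P2 → Outer (d²=11878025.00)
P3 → West (d²=6617533.00)
P4 → West (d²=99630361.00)
P5 → Mid (d²=195806500.00)
P6 → East (d²=68187172.00)
P7 → Mid (d²=170631122.00)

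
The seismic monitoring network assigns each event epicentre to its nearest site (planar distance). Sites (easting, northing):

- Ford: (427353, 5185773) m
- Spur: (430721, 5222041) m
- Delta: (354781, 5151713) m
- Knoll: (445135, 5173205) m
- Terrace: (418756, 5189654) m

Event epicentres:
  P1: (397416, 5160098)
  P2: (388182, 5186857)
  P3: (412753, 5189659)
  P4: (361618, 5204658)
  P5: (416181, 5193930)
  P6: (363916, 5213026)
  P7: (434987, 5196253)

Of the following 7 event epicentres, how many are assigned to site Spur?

0

P1 → Terrace
P2 → Terrace
P3 → Terrace
P4 → Delta
P5 → Terrace
P6 → Terrace
P7 → Ford
0 of the 7 go to Spur.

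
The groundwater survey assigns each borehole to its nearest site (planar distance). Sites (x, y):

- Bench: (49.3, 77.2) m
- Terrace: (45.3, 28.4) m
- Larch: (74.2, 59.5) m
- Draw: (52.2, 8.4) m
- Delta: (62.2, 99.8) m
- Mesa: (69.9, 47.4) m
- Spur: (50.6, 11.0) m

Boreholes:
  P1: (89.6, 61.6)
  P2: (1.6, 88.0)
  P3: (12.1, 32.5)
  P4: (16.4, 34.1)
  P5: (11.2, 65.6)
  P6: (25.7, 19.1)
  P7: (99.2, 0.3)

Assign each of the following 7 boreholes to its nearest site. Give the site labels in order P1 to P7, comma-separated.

Larch, Bench, Terrace, Terrace, Bench, Terrace, Draw

P1 → Larch (d²=241.57)
P2 → Bench (d²=2391.93)
P3 → Terrace (d²=1119.05)
P4 → Terrace (d²=867.70)
P5 → Bench (d²=1586.17)
P6 → Terrace (d²=470.65)
P7 → Draw (d²=2274.61)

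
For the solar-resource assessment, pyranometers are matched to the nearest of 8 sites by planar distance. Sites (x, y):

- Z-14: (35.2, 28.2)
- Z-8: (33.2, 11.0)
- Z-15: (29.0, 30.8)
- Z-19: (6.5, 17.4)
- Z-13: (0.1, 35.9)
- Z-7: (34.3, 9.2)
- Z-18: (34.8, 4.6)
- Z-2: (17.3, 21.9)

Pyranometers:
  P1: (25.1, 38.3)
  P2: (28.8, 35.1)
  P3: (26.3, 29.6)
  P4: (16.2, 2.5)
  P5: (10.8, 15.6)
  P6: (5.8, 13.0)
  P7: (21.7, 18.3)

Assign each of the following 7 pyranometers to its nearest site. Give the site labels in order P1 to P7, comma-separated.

P1 → Z-15 (d²=71.46)
P2 → Z-15 (d²=18.53)
P3 → Z-15 (d²=8.73)
P4 → Z-19 (d²=316.10)
P5 → Z-19 (d²=21.73)
P6 → Z-19 (d²=19.85)
P7 → Z-2 (d²=32.32)

Z-15, Z-15, Z-15, Z-19, Z-19, Z-19, Z-2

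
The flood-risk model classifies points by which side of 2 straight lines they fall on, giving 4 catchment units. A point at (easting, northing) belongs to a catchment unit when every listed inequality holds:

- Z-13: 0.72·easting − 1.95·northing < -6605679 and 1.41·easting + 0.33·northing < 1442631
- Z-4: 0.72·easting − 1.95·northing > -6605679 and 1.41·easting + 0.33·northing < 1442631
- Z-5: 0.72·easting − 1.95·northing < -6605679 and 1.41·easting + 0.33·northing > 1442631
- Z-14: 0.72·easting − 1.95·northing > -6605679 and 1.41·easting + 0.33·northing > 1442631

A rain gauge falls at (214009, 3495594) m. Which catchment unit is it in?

0.72·214009 − 1.95·3495594 = -6662321.820, which is < -6605679
1.41·214009 + 0.33·3495594 = 1455298.710, which is > 1442631
This sign pattern matches Z-5.

Z-5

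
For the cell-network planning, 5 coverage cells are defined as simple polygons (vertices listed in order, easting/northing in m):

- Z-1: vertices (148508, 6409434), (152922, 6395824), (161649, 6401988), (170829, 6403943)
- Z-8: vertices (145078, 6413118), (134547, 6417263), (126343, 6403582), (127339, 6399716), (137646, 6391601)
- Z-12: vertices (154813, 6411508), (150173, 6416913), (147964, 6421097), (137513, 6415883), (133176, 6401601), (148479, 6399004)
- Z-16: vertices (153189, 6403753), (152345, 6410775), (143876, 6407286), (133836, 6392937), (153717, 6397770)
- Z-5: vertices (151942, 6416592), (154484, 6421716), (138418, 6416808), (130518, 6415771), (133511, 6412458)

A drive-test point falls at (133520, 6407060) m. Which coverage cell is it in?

Z-8

Cast a ray rightward from (133520, 6407060). For each polygon, the edges (by vertex number in listed order) whose endpoints lie on opposite sides of northing = 6407060, where each meets that height, and whether that is right or left of the point:
Z-1: 1–2 at easting≈149277.9 (right), 4–1 at easting≈158158.3 (right) → 2 crossings.
Z-8: 2–3 at easting≈128428.6 (left), 5–1 at easting≈142985.6 (right) → 1 crossing.
Z-12: 4–5 at easting≈134833.7 (right), 6–1 at easting≈152559.8 (right) → 2 crossings.
Z-16: 1–2 at easting≈152791.5 (right), 3–4 at easting≈143717.9 (right) → 2 crossings.
Z-5: no edge straddles that height → 0 crossings.
Only Z-8 has an odd count, so the point is inside Z-8.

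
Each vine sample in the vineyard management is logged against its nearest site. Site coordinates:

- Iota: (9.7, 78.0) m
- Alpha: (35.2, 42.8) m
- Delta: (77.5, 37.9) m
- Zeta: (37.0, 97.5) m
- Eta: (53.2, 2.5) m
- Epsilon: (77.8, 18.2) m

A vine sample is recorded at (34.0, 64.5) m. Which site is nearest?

Alpha

Squared distances to each site:
Iota: 772.740; Alpha: 472.330; Delta: 2599.810; Zeta: 1098.000; Eta: 4212.640; Epsilon: 4062.130.
Minimum at Alpha.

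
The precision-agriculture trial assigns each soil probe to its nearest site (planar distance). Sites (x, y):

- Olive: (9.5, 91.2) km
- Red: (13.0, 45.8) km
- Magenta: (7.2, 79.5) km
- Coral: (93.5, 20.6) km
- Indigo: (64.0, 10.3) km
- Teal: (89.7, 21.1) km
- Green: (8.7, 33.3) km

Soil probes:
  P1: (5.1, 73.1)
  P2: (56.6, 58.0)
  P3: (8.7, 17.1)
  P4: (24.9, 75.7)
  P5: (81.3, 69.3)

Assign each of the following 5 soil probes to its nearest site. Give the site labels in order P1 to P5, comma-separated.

Magenta, Red, Green, Magenta, Teal

P1 → Magenta (d²=45.37)
P2 → Red (d²=2049.80)
P3 → Green (d²=262.44)
P4 → Magenta (d²=327.73)
P5 → Teal (d²=2393.80)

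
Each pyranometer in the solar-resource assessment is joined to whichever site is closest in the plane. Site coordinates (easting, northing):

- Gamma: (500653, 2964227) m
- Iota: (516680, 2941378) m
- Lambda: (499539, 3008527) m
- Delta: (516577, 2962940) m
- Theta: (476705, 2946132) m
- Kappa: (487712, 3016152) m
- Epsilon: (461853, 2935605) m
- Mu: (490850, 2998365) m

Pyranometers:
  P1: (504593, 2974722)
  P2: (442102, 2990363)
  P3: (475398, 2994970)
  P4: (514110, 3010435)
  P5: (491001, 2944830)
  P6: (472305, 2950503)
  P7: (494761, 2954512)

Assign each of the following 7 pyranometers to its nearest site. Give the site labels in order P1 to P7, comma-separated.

P1 → Gamma (d²=125668625.00)
P2 → Mu (d²=2440399508.00)
P3 → Mu (d²=250290329.00)
P4 → Lambda (d²=215954505.00)
P5 → Theta (d²=206070820.00)
P6 → Theta (d²=38465641.00)
P7 → Gamma (d²=129096889.00)

Gamma, Mu, Mu, Lambda, Theta, Theta, Gamma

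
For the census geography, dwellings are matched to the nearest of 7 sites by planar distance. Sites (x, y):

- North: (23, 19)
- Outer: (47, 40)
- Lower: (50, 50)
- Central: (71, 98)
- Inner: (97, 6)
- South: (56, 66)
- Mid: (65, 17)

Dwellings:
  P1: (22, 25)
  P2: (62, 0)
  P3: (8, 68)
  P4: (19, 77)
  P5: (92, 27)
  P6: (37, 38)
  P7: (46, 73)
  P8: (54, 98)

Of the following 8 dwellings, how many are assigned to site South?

2

P1 → North
P2 → Mid
P3 → Lower
P4 → South
P5 → Inner
P6 → Outer
P7 → South
P8 → Central
2 of the 8 go to South.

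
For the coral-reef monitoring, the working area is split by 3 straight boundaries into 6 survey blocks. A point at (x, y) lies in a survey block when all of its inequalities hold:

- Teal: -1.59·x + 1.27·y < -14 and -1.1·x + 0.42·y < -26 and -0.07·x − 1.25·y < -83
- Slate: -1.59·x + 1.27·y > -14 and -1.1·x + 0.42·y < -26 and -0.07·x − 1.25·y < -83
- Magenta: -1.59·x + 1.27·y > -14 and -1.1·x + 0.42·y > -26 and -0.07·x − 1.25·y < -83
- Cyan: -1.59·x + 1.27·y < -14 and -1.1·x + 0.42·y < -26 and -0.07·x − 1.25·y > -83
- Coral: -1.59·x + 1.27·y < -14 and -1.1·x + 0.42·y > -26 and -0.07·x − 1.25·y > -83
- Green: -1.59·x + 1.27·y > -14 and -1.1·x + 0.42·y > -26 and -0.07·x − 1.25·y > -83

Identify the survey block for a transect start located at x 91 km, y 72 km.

-1.59·91 + 1.27·72 = -53.250, which is < -14
-1.1·91 + 0.42·72 = -69.860, which is < -26
-0.07·91 − 1.25·72 = -96.370, which is < -83
This sign pattern matches Teal.

Teal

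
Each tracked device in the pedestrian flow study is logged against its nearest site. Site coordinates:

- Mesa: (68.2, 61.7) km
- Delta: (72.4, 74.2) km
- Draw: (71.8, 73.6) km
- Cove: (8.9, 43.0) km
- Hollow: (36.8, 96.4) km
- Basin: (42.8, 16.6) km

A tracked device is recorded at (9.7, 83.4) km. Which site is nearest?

Hollow

Squared distances to each site:
Mesa: 3893.140; Delta: 4015.930; Draw: 3952.450; Cove: 1632.800; Hollow: 903.410; Basin: 5557.850.
Minimum at Hollow.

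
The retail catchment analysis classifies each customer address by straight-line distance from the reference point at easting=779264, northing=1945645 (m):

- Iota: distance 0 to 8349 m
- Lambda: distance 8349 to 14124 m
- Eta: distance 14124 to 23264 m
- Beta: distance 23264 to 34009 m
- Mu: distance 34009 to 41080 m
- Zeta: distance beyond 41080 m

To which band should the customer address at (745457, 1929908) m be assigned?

Distance = √((745457−779264)² + (1929908−1945645)²) = √(1142913249.000 + 247653169.000) = 37290.299 m.
34009 ≤ 37290.299 < 41080 → Mu.

Mu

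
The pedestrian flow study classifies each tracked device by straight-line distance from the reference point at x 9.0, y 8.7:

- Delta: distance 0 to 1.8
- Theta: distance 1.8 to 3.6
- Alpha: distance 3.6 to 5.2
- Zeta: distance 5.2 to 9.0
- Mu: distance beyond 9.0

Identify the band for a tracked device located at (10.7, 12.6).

Alpha

Distance = √((10.7−9.0)² + (12.6−8.7)²) = √(2.890 + 15.210) = 4.254.
3.6 ≤ 4.254 < 5.2 → Alpha.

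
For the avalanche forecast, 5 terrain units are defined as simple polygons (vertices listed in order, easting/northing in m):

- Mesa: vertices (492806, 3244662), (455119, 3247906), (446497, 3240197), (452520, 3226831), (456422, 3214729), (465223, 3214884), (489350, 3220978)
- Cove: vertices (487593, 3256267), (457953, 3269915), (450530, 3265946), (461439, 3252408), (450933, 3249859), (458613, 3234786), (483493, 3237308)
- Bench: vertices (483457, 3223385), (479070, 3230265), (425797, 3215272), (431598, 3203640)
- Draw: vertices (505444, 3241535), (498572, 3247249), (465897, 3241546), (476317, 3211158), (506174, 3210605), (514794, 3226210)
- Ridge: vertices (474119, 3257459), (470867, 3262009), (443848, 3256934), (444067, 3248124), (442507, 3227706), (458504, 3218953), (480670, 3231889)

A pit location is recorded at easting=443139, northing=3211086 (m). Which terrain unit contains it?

Bench

Cast a ray rightward from (443139, 3211086). For each polygon, the edges (by vertex number in listed order) whose endpoints lie on opposite sides of northing = 3211086, where each meets that height, and whether that is right or left of the point:
Mesa: no edge straddles that height → 0 crossings.
Cove: no edge straddles that height → 0 crossings.
Bench: 3–4 at easting≈427884.6 (left), 4–1 at easting≈451154.5 (right) → 1 crossing.
Draw: 4–5 at easting≈480204.3 (right), 5–6 at easting≈506439.7 (right) → 2 crossings.
Ridge: no edge straddles that height → 0 crossings.
Only Bench has an odd count, so the point is inside Bench.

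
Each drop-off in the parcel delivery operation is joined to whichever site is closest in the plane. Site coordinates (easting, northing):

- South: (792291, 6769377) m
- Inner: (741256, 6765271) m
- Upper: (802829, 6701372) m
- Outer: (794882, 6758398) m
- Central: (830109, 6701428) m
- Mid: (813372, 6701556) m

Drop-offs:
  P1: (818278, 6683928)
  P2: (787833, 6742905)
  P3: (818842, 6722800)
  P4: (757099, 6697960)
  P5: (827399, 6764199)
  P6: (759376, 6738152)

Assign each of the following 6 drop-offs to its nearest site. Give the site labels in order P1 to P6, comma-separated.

P1 → Mid (d²=334815220.00)
P2 → Outer (d²=289721450.00)
P3 → Mid (d²=481228436.00)
P4 → Upper (d²=2102874644.00)
P5 → Outer (d²=1091006890.00)
P6 → Inner (d²=1063774561.00)

Mid, Outer, Mid, Upper, Outer, Inner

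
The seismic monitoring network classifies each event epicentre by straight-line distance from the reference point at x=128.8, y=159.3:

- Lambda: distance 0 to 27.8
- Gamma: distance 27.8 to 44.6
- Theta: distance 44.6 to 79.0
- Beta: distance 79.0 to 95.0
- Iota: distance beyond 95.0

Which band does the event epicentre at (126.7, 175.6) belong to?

Distance = √((126.7−128.8)² + (175.6−159.3)²) = √(4.410 + 265.690) = 16.435.
0 ≤ 16.435 < 27.8 → Lambda.

Lambda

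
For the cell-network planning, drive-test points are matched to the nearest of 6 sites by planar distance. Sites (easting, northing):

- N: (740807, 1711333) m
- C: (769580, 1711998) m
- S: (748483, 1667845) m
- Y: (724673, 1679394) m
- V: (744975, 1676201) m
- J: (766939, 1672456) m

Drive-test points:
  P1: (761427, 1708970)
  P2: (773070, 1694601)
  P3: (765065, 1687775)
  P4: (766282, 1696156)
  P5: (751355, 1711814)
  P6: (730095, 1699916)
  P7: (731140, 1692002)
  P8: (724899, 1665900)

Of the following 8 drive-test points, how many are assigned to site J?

P1 → C
P2 → C
P3 → J
P4 → C
P5 → N
P6 → N
P7 → Y
P8 → Y
1 of the 8 goes to J.

1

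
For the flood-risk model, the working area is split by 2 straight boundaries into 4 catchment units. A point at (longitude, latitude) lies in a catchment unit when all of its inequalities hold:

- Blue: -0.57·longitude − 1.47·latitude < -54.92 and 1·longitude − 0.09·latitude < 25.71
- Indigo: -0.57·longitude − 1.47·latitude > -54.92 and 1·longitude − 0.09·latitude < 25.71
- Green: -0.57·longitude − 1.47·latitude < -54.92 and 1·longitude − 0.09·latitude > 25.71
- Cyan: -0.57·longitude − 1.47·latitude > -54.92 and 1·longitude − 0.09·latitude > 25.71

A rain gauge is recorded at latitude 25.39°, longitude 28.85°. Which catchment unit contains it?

Cyan

-0.57·28.85 − 1.47·25.39 = -53.768, which is > -54.92
1·28.85 − 0.09·25.39 = 26.565, which is > 25.71
This sign pattern matches Cyan.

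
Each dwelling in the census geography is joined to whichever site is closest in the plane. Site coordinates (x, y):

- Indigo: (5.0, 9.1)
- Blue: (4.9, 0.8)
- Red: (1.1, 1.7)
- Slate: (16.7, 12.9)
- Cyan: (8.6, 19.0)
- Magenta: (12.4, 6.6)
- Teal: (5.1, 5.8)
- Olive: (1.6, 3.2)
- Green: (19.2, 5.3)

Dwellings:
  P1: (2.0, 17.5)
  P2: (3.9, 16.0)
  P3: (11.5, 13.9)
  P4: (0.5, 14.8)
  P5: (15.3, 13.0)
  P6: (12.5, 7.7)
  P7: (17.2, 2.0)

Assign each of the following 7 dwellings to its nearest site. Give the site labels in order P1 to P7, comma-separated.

Cyan, Cyan, Slate, Indigo, Slate, Magenta, Green

P1 → Cyan (d²=45.81)
P2 → Cyan (d²=31.09)
P3 → Slate (d²=28.04)
P4 → Indigo (d²=52.74)
P5 → Slate (d²=1.97)
P6 → Magenta (d²=1.22)
P7 → Green (d²=14.89)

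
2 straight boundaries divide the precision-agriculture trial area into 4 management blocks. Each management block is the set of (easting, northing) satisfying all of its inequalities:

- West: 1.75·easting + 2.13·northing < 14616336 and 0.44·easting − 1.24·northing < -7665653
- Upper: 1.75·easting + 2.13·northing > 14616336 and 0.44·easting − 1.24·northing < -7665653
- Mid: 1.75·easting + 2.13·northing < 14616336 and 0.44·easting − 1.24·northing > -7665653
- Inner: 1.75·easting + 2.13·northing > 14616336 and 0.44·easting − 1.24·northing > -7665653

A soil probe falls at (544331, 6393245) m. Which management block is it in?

West

1.75·544331 + 2.13·6393245 = 14570191.100, which is < 14616336
0.44·544331 − 1.24·6393245 = -7688118.160, which is < -7665653
This sign pattern matches West.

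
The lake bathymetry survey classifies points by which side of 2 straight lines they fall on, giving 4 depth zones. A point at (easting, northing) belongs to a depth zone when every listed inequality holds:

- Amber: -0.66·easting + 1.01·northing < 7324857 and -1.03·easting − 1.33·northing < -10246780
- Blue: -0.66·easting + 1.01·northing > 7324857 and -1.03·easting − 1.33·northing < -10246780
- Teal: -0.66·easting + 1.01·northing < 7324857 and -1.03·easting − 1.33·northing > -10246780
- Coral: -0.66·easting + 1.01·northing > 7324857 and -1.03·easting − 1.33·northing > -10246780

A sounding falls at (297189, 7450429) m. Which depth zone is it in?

-0.66·297189 + 1.01·7450429 = 7328788.550, which is > 7324857
-1.03·297189 − 1.33·7450429 = -10215175.240, which is > -10246780
This sign pattern matches Coral.

Coral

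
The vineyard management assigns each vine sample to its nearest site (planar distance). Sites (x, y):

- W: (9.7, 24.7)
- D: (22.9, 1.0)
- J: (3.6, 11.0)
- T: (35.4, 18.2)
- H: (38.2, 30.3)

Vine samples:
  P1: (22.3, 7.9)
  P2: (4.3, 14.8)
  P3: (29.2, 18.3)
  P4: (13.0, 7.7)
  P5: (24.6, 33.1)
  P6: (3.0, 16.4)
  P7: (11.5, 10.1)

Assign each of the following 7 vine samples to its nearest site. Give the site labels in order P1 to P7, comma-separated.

D, J, T, J, H, J, J

P1 → D (d²=47.97)
P2 → J (d²=14.93)
P3 → T (d²=38.45)
P4 → J (d²=99.25)
P5 → H (d²=192.80)
P6 → J (d²=29.52)
P7 → J (d²=63.22)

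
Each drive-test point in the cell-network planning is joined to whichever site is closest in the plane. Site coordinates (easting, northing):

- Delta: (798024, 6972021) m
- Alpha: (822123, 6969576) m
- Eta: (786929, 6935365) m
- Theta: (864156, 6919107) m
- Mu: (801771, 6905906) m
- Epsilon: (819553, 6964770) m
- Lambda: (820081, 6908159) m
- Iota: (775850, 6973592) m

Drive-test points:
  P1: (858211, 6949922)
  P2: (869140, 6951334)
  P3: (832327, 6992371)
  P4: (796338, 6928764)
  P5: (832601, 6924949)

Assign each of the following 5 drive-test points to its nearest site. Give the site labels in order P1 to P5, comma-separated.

P1 → Theta (d²=984907250.00)
P2 → Theta (d²=1063419785.00)
P3 → Alpha (d²=623733641.00)
P4 → Eta (d²=132102482.00)
P5 → Lambda (d²=438654500.00)

Theta, Theta, Alpha, Eta, Lambda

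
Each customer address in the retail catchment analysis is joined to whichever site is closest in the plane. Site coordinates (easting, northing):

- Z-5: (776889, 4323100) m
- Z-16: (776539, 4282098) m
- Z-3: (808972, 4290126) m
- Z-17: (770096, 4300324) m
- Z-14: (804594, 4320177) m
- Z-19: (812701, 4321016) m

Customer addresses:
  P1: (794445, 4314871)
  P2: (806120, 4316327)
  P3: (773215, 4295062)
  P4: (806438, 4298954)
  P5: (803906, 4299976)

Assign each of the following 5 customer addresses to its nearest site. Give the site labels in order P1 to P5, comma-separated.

Z-14, Z-14, Z-17, Z-3, Z-3

P1 → Z-14 (d²=131155837.00)
P2 → Z-14 (d²=17151176.00)
P3 → Z-17 (d²=37416805.00)
P4 → Z-3 (d²=84354740.00)
P5 → Z-3 (d²=122686856.00)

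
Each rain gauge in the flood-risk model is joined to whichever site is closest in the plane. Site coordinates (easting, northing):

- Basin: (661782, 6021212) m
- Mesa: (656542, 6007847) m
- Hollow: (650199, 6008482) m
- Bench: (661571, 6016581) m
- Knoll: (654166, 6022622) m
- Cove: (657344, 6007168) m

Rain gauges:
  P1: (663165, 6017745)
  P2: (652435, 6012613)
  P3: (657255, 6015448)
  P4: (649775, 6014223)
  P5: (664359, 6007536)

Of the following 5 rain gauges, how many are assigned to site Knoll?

P1 → Bench
P2 → Hollow
P3 → Bench
P4 → Hollow
P5 → Cove
0 of the 5 go to Knoll.

0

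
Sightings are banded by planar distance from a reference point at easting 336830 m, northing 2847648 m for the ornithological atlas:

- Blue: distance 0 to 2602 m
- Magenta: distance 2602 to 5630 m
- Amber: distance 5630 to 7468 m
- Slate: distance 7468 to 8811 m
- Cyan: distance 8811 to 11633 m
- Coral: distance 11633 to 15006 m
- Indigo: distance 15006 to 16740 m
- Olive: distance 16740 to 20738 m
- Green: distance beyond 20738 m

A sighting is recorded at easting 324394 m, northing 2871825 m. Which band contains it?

Distance = √((324394−336830)² + (2871825−2847648)²) = √(154654096.000 + 584527329.000) = 27187.891 m.
20738 ≤ 27187.891 < ∞ → Green.

Green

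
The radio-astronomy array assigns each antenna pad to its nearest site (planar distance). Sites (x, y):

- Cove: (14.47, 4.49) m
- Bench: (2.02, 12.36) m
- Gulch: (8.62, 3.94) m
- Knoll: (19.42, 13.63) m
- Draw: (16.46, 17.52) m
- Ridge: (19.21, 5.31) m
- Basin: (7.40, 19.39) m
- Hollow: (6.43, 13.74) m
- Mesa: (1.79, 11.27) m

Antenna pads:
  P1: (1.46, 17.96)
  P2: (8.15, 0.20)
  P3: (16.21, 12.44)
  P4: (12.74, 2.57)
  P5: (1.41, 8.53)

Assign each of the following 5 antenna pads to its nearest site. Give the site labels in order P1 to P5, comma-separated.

Bench, Gulch, Knoll, Cove, Mesa

P1 → Bench (d²=31.67)
P2 → Gulch (d²=14.21)
P3 → Knoll (d²=11.72)
P4 → Cove (d²=6.68)
P5 → Mesa (d²=7.65)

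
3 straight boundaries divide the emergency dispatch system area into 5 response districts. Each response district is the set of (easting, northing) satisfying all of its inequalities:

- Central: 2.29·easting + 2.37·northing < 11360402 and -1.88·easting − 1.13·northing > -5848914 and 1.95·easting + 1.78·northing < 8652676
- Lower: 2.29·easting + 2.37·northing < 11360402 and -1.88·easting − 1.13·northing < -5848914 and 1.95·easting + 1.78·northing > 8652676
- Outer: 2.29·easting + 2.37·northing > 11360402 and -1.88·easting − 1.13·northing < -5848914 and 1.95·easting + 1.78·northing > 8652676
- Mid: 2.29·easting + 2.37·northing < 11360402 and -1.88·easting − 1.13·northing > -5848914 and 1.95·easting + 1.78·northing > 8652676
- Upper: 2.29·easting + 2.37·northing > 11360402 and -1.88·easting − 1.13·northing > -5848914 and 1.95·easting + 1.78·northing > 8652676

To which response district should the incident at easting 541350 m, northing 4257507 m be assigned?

Central

2.29·541350 + 2.37·4257507 = 11329983.090, which is < 11360402
-1.88·541350 − 1.13·4257507 = -5828720.910, which is > -5848914
1.95·541350 + 1.78·4257507 = 8633994.960, which is < 8652676
This sign pattern matches Central.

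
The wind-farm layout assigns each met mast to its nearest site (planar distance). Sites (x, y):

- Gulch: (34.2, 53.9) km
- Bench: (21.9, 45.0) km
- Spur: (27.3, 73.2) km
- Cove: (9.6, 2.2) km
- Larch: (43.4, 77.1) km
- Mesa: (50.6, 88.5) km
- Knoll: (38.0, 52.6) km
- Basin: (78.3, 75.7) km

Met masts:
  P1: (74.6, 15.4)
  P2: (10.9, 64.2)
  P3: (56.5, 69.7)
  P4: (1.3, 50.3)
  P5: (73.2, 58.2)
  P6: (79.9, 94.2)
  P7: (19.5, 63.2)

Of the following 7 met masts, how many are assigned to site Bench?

P1 → Knoll
P2 → Spur
P3 → Larch
P4 → Bench
P5 → Basin
P6 → Basin
P7 → Spur
1 of the 7 goes to Bench.

1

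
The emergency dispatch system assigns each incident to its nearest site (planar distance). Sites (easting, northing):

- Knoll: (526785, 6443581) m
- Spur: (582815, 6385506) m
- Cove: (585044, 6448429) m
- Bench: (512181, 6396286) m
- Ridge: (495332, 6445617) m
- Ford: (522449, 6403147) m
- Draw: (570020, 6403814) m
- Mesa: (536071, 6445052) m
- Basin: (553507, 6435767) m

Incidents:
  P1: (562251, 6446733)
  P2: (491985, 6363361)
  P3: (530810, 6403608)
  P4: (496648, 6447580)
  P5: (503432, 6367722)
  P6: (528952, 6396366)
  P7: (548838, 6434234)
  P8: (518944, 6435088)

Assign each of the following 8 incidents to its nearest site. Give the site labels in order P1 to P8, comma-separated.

P1 → Basin (d²=196710692.00)
P2 → Bench (d²=1491934041.00)
P3 → Ford (d²=70118842.00)
P4 → Ridge (d²=5585225.00)
P5 → Bench (d²=892447097.00)
P6 → Ford (d²=88270970.00)
P7 → Basin (d²=24149650.00)
P8 → Knoll (d²=133612330.00)

Basin, Bench, Ford, Ridge, Bench, Ford, Basin, Knoll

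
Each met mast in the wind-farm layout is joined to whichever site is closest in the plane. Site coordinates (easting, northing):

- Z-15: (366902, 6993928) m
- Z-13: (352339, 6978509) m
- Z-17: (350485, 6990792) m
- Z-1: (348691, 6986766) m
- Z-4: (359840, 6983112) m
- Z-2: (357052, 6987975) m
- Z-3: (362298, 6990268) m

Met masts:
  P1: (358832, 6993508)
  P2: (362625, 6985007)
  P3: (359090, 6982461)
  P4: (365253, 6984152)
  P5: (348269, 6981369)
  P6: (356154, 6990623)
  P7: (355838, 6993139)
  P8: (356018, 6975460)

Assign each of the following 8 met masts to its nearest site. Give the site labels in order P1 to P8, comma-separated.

P1 → Z-3 (d²=22510756.00)
P2 → Z-4 (d²=11347250.00)
P3 → Z-4 (d²=986301.00)
P4 → Z-4 (d²=30382169.00)
P5 → Z-13 (d²=24744500.00)
P6 → Z-2 (d²=7818308.00)
P7 → Z-2 (d²=28140692.00)
P8 → Z-13 (d²=22831442.00)

Z-3, Z-4, Z-4, Z-4, Z-13, Z-2, Z-2, Z-13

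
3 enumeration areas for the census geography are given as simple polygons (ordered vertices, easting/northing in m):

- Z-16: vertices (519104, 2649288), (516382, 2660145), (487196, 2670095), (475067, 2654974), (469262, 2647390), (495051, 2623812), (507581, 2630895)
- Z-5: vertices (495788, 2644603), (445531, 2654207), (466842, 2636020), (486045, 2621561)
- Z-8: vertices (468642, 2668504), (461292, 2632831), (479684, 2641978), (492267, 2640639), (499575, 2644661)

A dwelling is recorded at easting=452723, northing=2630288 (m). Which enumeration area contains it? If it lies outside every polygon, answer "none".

none

Cast a ray rightward from (452723, 2630288). For each polygon, the edges (by vertex number in listed order) whose endpoints lie on opposite sides of northing = 2630288, where each meets that height, and whether that is right or left of the point:
Z-16: 5–6 at easting≈487967.7 (right), 6–7 at easting≈506507.2 (right) → 2 crossings.
Z-5: 3–4 at easting≈474454.7 (right), 4–1 at easting≈489735.1 (right) → 2 crossings.
Z-8: no edge straddles that height → 0 crossings.
All counts are even, so the point lies outside every listed polygon.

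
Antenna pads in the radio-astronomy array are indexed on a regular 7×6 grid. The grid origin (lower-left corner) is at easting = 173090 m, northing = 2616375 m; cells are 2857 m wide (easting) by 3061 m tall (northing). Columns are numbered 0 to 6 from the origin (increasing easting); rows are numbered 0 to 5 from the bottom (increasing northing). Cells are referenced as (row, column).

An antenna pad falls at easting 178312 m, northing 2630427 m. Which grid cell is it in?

Column index: ⌊(178312 − 173090) / 2857⌋ = ⌊1.828⌋ = 1
Row offset from origin: ⌊(2630427 − 2616375) / 3061⌋ = ⌊4.591⌋ = 4 → row 4

(4, 1)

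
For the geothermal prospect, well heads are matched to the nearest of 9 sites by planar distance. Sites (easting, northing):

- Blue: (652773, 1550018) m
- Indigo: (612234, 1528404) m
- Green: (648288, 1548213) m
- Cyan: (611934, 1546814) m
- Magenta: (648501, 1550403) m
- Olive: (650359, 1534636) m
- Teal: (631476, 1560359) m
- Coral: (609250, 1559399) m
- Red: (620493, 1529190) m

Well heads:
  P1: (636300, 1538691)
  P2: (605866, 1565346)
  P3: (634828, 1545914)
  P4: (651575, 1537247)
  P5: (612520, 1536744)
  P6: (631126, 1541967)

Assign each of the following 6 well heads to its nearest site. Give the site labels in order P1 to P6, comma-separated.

Olive, Coral, Green, Olive, Indigo, Red

P1 → Olive (d²=214098506.00)
P2 → Coral (d²=46818265.00)
P3 → Green (d²=186457001.00)
P4 → Olive (d²=8295977.00)
P5 → Indigo (d²=69637396.00)
P6 → Red (d²=276312418.00)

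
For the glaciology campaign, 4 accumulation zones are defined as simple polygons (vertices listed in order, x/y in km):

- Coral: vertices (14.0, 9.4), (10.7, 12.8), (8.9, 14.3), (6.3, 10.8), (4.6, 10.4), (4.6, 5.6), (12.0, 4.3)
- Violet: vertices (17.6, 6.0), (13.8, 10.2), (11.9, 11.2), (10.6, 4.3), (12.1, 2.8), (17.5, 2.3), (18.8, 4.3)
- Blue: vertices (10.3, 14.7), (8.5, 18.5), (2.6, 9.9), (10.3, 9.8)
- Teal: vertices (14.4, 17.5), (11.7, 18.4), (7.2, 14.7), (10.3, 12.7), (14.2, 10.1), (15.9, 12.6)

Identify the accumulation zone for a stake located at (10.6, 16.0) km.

Teal

Cast a ray rightward from (10.6, 16.0). For each polygon, the edges (by vertex number in listed order) whose endpoints lie on opposite sides of y = 16.0, where each meets that height, and whether that is right or left of the point:
Coral: no edge straddles that height → 0 crossings.
Violet: no edge straddles that height → 0 crossings.
Blue: 1–2 at x≈9.68 (left), 2–3 at x≈6.78 (left) → 0 crossings.
Teal: 2–3 at x≈8.78 (left), 6–1 at x≈14.86 (right) → 1 crossing.
Only Teal has an odd count, so the point is inside Teal.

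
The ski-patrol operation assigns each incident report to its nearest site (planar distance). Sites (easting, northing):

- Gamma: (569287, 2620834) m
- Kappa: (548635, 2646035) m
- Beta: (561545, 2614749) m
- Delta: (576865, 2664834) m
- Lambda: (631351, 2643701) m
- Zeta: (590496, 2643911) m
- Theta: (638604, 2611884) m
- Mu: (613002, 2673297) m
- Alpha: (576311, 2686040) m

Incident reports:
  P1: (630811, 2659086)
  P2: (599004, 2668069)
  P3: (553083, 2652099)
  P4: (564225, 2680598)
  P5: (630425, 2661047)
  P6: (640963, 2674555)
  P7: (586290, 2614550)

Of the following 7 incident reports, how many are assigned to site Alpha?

P1 → Lambda
P2 → Mu
P3 → Kappa
P4 → Alpha
P5 → Lambda
P6 → Mu
P7 → Gamma
1 of the 7 goes to Alpha.

1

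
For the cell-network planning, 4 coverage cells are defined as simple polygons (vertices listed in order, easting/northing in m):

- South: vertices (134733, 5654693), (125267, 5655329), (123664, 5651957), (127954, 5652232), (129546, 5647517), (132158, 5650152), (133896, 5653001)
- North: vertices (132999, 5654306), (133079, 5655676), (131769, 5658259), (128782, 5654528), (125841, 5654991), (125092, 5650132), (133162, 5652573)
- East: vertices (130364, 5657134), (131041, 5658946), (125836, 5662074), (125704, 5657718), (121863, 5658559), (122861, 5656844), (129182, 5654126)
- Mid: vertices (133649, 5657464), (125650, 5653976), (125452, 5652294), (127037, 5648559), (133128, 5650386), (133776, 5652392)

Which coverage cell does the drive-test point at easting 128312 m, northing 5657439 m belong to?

East

Cast a ray rightward from (128312, 5657439). For each polygon, the edges (by vertex number in listed order) whose endpoints lie on opposite sides of northing = 5657439, where each meets that height, and whether that is right or left of the point:
South: no edge straddles that height → 0 crossings.
North: 2–3 at easting≈132184.9 (right), 3–4 at easting≈131112.5 (right) → 2 crossings.
East: 1–2 at easting≈130478.0 (right), 5–6 at easting≈122514.8 (left) → 1 crossing.
Mid: 1–2 at easting≈133591.7 (right), 6–1 at easting≈133649.6 (right) → 2 crossings.
Only East has an odd count, so the point is inside East.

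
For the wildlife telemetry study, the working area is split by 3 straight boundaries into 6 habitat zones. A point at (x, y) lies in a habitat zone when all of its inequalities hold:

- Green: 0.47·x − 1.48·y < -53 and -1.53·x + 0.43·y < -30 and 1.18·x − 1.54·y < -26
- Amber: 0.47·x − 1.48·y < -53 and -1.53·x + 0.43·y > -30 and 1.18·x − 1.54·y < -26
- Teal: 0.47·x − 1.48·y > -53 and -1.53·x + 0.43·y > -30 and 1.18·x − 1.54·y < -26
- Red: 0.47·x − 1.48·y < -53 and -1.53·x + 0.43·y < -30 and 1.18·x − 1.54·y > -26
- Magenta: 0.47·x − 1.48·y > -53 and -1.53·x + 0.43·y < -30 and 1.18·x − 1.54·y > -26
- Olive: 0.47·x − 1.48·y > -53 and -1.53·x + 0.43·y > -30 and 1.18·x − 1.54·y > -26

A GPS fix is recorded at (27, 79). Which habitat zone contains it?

Amber

0.47·27 − 1.48·79 = -104.230, which is < -53
-1.53·27 + 0.43·79 = -7.340, which is > -30
1.18·27 − 1.54·79 = -89.800, which is < -26
This sign pattern matches Amber.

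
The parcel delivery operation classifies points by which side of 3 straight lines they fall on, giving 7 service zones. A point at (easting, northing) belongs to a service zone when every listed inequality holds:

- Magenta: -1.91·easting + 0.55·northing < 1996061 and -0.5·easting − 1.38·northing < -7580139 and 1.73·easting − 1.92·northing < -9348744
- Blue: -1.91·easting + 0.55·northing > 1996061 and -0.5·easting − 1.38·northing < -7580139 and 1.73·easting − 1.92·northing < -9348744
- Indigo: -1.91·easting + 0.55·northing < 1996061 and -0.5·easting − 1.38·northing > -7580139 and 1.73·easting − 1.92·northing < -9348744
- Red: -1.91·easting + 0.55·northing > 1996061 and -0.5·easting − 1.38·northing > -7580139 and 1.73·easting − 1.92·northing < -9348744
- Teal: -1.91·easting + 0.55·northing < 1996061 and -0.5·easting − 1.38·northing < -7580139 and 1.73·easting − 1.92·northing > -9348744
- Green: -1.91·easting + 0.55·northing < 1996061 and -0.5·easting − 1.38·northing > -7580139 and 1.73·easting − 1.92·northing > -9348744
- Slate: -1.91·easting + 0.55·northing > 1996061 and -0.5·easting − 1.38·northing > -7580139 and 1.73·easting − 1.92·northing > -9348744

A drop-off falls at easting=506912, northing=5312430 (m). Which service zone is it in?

-1.91·506912 + 0.55·5312430 = 1953634.580, which is < 1996061
-0.5·506912 − 1.38·5312430 = -7584609.400, which is < -7580139
1.73·506912 − 1.92·5312430 = -9322907.840, which is > -9348744
This sign pattern matches Teal.

Teal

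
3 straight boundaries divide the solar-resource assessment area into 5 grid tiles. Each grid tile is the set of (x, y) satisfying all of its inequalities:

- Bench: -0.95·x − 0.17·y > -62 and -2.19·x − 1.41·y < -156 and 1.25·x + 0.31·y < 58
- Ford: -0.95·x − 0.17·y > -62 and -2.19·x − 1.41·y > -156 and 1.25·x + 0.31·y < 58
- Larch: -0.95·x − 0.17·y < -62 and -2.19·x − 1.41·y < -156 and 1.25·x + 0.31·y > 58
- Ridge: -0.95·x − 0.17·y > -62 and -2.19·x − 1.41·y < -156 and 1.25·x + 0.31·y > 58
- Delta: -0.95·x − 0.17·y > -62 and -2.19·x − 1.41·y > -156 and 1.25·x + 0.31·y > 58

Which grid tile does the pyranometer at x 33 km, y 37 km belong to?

-0.95·33 − 0.17·37 = -37.640, which is > -62
-2.19·33 − 1.41·37 = -124.440, which is > -156
1.25·33 + 0.31·37 = 52.720, which is < 58
This sign pattern matches Ford.

Ford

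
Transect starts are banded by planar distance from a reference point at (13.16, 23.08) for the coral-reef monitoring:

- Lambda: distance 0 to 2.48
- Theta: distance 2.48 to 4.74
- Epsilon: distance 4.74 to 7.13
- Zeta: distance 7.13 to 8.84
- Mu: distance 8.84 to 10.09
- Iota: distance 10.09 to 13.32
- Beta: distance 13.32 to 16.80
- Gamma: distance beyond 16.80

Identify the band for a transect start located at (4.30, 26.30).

Distance = √((4.30−13.16)² + (26.30−23.08)²) = √(78.500 + 10.368) = 9.427.
8.84 ≤ 9.427 < 10.09 → Mu.

Mu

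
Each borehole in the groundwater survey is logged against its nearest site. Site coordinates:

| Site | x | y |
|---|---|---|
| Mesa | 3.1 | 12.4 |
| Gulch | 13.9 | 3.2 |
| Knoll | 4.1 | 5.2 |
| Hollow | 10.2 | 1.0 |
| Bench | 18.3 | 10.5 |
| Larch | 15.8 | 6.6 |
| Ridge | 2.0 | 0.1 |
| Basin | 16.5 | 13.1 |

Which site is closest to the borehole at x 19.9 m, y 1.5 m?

Gulch

Squared distances to each site:
Mesa: 401.050; Gulch: 38.890; Knoll: 263.330; Hollow: 94.340; Bench: 83.560; Larch: 42.820; Ridge: 322.370; Basin: 146.120.
Minimum at Gulch.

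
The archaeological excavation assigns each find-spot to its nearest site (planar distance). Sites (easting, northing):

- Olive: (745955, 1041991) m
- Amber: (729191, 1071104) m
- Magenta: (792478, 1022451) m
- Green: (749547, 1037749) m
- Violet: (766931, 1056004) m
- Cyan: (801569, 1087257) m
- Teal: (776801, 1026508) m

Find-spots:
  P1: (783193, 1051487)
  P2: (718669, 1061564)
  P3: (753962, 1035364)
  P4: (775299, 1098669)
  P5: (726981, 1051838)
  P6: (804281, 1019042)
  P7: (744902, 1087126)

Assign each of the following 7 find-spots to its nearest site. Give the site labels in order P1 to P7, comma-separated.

Violet, Amber, Green, Cyan, Amber, Magenta, Amber

P1 → Violet (d²=284855933.00)
P2 → Amber (d²=201724084.00)
P3 → Green (d²=25180450.00)
P4 → Cyan (d²=820346644.00)
P5 → Amber (d²=376062856.00)
P6 → Magenta (d²=150932090.00)
P7 → Amber (d²=503540005.00)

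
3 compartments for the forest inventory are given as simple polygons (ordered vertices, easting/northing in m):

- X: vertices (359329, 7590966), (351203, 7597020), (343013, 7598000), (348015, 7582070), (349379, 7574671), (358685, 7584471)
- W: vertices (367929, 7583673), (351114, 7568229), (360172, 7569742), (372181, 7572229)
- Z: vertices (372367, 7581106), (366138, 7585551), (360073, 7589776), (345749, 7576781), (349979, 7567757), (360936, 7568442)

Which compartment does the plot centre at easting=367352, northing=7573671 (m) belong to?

W

Cast a ray rightward from (367352, 7573671). For each polygon, the edges (by vertex number in listed order) whose endpoints lie on opposite sides of northing = 7573671, where each meets that height, and whether that is right or left of the point:
X: no edge straddles that height → 0 crossings.
W: 1–2 at easting≈357039.1 (left), 4–1 at easting≈371645.2 (right) → 1 crossing.
Z: 4–5 at easting≈347206.8 (left), 6–1 at easting≈365655.9 (left) → 0 crossings.
Only W has an odd count, so the point is inside W.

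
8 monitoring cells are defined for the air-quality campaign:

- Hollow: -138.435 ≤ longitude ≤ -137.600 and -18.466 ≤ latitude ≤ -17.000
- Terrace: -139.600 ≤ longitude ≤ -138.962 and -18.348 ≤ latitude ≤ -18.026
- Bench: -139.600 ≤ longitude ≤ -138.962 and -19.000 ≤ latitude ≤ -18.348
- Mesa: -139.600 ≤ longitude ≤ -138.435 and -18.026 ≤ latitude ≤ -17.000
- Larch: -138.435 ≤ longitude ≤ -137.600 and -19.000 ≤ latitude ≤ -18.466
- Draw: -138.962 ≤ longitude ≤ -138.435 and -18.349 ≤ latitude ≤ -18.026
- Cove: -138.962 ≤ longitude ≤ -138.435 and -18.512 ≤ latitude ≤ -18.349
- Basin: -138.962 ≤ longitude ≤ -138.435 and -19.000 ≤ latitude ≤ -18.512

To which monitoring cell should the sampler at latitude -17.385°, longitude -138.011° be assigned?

Hollow

The point has longitude = -138.011 and latitude = -17.385.
Only Hollow satisfies -138.435 ≤ longitude ≤ -137.600 and -18.466 ≤ latitude ≤ -17.000.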